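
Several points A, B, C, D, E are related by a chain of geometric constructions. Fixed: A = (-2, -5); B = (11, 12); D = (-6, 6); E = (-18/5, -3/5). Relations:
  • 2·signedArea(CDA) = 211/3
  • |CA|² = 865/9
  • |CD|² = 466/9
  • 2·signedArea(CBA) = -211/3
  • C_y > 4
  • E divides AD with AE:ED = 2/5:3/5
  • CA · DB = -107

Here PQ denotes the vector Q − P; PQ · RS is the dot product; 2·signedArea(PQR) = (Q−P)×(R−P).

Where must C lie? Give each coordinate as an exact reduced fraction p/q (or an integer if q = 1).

1. C_x = 1  [2·signedArea(CDA) = 211/3 ∩ CA · DB = -107]
2. C_y = 13/3  [2·signedArea(CDA) = 211/3 ∩ CA · DB = -107]
   → C = (1, 13/3)

C = (1, 13/3)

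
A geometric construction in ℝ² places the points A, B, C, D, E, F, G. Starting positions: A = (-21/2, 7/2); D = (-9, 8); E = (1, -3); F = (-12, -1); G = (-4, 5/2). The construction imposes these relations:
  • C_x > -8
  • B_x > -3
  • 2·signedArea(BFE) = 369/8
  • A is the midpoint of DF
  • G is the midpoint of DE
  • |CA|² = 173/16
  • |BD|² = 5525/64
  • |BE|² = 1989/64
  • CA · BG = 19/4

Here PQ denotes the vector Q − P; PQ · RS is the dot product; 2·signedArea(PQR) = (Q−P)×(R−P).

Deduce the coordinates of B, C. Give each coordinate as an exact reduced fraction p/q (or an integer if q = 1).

1. B_x = -11/4  [line 2·x + 13·y + -73/8 = 0 ∩ |BD|² = 5525/64]
2. B_y = 9/8  [line 2·x + 13·y + -73/8 = 0 ∩ |BD|² = 5525/64]
   → B = (-11/4, 9/8)
3. C_x = -29/4  [line 5/4·x + -11/8·y + 211/16 = 0 ∩ |CA|² = 173/16]
4. C_y = 3  [line 5/4·x + -11/8·y + 211/16 = 0 ∩ |CA|² = 173/16]
   → C = (-29/4, 3)

B = (-11/4, 9/8)
C = (-29/4, 3)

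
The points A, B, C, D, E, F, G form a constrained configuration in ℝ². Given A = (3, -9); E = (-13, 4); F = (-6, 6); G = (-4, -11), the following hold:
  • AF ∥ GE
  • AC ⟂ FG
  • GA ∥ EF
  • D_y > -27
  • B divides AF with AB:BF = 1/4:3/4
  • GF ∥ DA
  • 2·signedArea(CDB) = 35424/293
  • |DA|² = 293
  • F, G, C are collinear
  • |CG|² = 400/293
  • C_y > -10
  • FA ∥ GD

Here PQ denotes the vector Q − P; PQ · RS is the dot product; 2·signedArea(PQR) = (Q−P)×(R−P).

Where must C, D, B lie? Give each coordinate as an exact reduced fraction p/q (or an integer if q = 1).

B = (3/4, -21/4)
C = (-1212/293, -2883/293)
D = (5, -26)

1. C_x = -1212/293  [F, G, C are collinear ∩ AC ⟂ FG]
2. C_y = -2883/293  [F, G, C are collinear ∩ AC ⟂ FG]
   → C = (-1212/293, -2883/293)
3. D_x = 5  [GF ∥ DA ∩ FA ∥ GD]
4. D_y = -26  [GF ∥ DA ∩ FA ∥ GD]
   → D = (5, -26)
5. B_x = 3/4  [B divides AF with AB:BF = 1/4:3/4]
6. B_y = -21/4  [B divides AF with AB:BF = 1/4:3/4]
   → B = (3/4, -21/4)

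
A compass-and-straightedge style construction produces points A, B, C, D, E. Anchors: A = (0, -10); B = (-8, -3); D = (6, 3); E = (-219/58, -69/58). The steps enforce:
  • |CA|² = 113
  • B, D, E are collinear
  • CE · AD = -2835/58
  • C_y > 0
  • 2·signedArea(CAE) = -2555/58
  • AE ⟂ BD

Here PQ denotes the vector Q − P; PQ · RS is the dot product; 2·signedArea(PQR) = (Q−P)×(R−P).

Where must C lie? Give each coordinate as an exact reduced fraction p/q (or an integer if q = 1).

1. C_x = 13/29  [2·signedArea(CAE) = -2555/58 ∩ CE · AD = -2835/58]
2. C_y = 18/29  [2·signedArea(CAE) = -2555/58 ∩ CE · AD = -2835/58]
   → C = (13/29, 18/29)

C = (13/29, 18/29)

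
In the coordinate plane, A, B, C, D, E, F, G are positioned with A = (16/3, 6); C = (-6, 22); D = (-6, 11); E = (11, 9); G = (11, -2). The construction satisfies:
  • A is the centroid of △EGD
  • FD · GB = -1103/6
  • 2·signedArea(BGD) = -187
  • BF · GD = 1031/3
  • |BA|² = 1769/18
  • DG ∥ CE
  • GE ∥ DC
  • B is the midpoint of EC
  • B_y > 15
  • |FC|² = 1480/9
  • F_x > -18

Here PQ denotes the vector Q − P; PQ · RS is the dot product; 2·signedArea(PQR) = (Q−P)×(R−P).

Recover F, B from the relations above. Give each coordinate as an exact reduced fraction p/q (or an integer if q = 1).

B = (5/2, 31/2)
F = (-52/3, 16)

1. B_x = 5/2  [B is the midpoint of EC]
2. B_y = 31/2  [B is the midpoint of EC]
   → B = (5/2, 31/2)
3. F_x = -52/3  [FD · GB = -1103/6 ∩ BF · GD = 1031/3]
4. F_y = 16  [FD · GB = -1103/6 ∩ BF · GD = 1031/3]
   → F = (-52/3, 16)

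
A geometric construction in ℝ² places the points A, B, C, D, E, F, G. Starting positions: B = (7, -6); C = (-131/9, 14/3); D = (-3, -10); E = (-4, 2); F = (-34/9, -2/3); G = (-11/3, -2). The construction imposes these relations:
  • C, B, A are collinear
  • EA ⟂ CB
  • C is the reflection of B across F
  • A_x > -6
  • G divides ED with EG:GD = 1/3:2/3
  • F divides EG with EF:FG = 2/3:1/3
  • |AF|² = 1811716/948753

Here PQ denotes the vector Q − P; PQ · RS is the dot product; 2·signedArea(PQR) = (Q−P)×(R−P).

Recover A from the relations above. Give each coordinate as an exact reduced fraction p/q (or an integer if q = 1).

A = (-58756/11713, -630/11713)

1. A_x = -58756/11713  [C, B, A are collinear ∩ EA ⟂ CB]
2. A_y = -630/11713  [C, B, A are collinear ∩ EA ⟂ CB]
   → A = (-58756/11713, -630/11713)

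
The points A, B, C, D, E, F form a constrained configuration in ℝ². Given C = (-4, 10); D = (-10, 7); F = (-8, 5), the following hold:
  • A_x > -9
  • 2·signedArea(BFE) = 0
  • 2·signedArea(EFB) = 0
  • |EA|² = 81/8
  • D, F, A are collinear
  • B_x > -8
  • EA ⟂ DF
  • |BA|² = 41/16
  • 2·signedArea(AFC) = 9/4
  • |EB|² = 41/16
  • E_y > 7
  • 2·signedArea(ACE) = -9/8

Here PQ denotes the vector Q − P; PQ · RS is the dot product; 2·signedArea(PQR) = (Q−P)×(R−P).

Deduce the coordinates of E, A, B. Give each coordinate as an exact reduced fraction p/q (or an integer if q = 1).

1. A_x = -33/4  [D, F, A are collinear ∩ 2·signedArea(AFC) = 9/4]
2. A_y = 21/4  [D, F, A are collinear ∩ 2·signedArea(AFC) = 9/4]
   → A = (-33/4, 21/4)
3. E_x = -6  [EA ⟂ DF ∩ 2·signedArea(ACE) = -9/8]
4. E_y = 15/2  [EA ⟂ DF ∩ 2·signedArea(ACE) = -9/8]
   → E = (-6, 15/2)
5. B_x = -7  [line 5/2·x + -2·y + 30 = 0 ∩ |BA|² = 41/16]
6. B_y = 25/4  [line 5/2·x + -2·y + 30 = 0 ∩ |BA|² = 41/16]
   → B = (-7, 25/4)

A = (-33/4, 21/4)
B = (-7, 25/4)
E = (-6, 15/2)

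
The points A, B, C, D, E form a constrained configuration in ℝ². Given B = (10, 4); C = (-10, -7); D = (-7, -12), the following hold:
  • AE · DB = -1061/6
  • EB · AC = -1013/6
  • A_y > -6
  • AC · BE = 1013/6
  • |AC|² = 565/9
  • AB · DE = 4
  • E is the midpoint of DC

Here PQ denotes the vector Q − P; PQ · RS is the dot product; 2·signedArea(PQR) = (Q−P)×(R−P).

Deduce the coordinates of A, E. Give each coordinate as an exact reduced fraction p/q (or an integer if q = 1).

1. E_x = -17/2  [E is the midpoint of DC]
2. E_y = -19/2  [E is the midpoint of DC]
   → E = (-17/2, -19/2)
3. A_x = -7/3  [AB · DE = 4 ∩ AE · DB = -1061/6]
4. A_y = -5  [AB · DE = 4 ∩ AE · DB = -1061/6]
   → A = (-7/3, -5)

A = (-7/3, -5)
E = (-17/2, -19/2)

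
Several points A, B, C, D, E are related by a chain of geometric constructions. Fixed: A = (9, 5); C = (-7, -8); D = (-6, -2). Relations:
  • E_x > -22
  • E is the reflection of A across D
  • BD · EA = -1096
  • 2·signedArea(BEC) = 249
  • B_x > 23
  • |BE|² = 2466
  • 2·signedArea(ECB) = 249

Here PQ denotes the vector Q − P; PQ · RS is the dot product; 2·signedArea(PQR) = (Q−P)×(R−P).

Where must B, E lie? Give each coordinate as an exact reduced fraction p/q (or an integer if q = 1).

1. E_x = -21  [E is the reflection of A across D]
2. E_y = -9  [E is the reflection of A across D]
   → E = (-21, -9)
3. B_x = 24  [BD · EA = -1096 ∩ 2·signedArea(BEC) = 249]
4. B_y = 12  [BD · EA = -1096 ∩ 2·signedArea(BEC) = 249]
   → B = (24, 12)

B = (24, 12)
E = (-21, -9)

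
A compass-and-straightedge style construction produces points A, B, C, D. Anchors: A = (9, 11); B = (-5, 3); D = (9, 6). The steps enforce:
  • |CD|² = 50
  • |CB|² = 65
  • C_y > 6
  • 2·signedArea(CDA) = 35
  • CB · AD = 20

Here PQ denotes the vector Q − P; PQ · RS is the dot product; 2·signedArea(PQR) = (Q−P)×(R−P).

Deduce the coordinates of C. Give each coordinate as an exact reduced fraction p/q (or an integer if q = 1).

1. C_x = 2  [CB · AD = 20 ∩ 2·signedArea(CDA) = 35]
2. C_y = 7  [CB · AD = 20 ∩ 2·signedArea(CDA) = 35]
   → C = (2, 7)

C = (2, 7)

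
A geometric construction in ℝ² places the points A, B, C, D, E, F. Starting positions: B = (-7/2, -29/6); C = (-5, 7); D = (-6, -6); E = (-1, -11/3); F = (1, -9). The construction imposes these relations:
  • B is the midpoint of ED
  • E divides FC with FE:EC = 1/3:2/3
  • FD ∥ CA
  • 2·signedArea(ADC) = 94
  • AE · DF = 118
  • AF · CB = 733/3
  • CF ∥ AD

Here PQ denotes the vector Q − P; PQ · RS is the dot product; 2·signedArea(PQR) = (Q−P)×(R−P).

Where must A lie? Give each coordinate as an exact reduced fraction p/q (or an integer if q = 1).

A = (-12, 10)

1. A_x = -12  [CF ∥ AD ∩ FD ∥ CA]
2. A_y = 10  [CF ∥ AD ∩ FD ∥ CA]
   → A = (-12, 10)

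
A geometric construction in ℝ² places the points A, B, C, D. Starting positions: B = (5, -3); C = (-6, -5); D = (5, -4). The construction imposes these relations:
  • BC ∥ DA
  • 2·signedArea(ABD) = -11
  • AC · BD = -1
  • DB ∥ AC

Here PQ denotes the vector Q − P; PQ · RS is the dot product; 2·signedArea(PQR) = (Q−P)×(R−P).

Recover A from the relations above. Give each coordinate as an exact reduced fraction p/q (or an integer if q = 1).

A = (-6, -6)

1. A_x = -6  [DB ∥ AC ∩ BC ∥ DA]
2. A_y = -6  [DB ∥ AC ∩ BC ∥ DA]
   → A = (-6, -6)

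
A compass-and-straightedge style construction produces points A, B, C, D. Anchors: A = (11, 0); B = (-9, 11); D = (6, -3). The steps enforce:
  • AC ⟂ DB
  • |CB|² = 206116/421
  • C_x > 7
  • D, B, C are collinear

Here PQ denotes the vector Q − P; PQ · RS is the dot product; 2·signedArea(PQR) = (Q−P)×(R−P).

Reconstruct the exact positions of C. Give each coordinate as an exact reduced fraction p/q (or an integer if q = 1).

C = (3021/421, -1725/421)

1. C_x = 3021/421  [D, B, C are collinear ∩ AC ⟂ DB]
2. C_y = -1725/421  [D, B, C are collinear ∩ AC ⟂ DB]
   → C = (3021/421, -1725/421)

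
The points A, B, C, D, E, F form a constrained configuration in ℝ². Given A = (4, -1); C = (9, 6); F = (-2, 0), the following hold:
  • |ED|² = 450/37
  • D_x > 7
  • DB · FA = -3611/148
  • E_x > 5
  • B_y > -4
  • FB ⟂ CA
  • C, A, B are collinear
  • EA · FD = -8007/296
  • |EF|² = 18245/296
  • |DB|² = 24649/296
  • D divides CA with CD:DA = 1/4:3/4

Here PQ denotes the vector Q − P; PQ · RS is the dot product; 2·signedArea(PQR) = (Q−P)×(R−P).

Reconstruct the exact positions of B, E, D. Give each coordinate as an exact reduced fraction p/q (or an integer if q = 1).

1. B_x = 181/74  [C, A, B are collinear ∩ FB ⟂ CA]
2. B_y = -235/74  [C, A, B are collinear ∩ FB ⟂ CA]
   → B = (181/74, -235/74)
3. D_x = 31/4  [D divides CA with CD:DA = 1/4:3/4]
4. D_y = 17/4  [D divides CA with CD:DA = 1/4:3/4]
   → D = (31/4, 17/4)
5. E_x = 847/148  [line -39/4·x + -17/4·y + 18293/296 = 0 ∩ |ED|² = 450/37]
6. E_y = 209/148  [line -39/4·x + -17/4·y + 18293/296 = 0 ∩ |ED|² = 450/37]
   → E = (847/148, 209/148)

B = (181/74, -235/74)
D = (31/4, 17/4)
E = (847/148, 209/148)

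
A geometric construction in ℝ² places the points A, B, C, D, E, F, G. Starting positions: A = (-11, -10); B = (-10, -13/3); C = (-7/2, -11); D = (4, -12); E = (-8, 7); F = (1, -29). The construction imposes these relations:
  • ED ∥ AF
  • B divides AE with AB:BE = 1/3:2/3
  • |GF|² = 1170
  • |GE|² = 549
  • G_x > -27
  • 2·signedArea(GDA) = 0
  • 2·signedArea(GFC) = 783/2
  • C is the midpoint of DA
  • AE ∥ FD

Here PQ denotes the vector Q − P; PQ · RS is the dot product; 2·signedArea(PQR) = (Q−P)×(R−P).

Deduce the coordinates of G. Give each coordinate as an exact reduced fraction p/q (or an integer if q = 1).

1. G_x = -26  [2·signedArea(GDA) = 0 ∩ 2·signedArea(GFC) = 783/2]
2. G_y = -8  [2·signedArea(GDA) = 0 ∩ 2·signedArea(GFC) = 783/2]
   → G = (-26, -8)

G = (-26, -8)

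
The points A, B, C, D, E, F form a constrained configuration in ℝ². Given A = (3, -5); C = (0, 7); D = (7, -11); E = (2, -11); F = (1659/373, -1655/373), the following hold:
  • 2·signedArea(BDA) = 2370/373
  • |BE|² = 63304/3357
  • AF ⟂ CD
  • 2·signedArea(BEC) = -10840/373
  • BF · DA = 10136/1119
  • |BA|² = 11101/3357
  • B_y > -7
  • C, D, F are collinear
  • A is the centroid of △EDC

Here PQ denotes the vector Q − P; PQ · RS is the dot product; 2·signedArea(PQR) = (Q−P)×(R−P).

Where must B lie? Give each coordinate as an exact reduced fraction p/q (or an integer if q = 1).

1. B_x = 3524/1119  [2·signedArea(BDA) = 2370/373 ∩ 2·signedArea(BEC) = -10840/373]
2. B_y = -2541/373  [2·signedArea(BDA) = 2370/373 ∩ 2·signedArea(BEC) = -10840/373]
   → B = (3524/1119, -2541/373)

B = (3524/1119, -2541/373)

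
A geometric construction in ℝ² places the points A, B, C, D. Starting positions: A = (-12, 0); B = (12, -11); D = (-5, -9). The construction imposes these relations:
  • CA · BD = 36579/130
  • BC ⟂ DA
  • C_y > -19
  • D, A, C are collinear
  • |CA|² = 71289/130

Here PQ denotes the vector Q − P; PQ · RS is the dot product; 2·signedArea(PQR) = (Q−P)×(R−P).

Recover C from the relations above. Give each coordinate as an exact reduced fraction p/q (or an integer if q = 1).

1. C_x = 309/130  [D, A, C are collinear ∩ BC ⟂ DA]
2. C_y = -2403/130  [D, A, C are collinear ∩ BC ⟂ DA]
   → C = (309/130, -2403/130)

C = (309/130, -2403/130)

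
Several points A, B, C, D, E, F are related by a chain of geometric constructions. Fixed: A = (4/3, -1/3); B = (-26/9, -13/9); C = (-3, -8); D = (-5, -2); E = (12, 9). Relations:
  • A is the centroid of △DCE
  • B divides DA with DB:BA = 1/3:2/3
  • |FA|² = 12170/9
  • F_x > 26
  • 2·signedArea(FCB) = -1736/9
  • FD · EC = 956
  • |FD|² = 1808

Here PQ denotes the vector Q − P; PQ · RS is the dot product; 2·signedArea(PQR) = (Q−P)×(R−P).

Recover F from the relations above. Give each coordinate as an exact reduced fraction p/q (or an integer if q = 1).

F = (27, 26)

1. F_x = 27  [2·signedArea(FCB) = -1736/9 ∩ FD · EC = 956]
2. F_y = 26  [2·signedArea(FCB) = -1736/9 ∩ FD · EC = 956]
   → F = (27, 26)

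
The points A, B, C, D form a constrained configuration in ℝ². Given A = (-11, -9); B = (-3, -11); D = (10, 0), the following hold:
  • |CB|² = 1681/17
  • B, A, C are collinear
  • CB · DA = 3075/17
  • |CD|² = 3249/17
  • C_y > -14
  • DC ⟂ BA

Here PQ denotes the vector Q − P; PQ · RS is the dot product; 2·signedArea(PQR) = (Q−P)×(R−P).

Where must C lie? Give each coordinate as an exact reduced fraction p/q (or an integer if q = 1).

C = (113/17, -228/17)

1. C_x = 113/17  [B, A, C are collinear ∩ DC ⟂ BA]
2. C_y = -228/17  [B, A, C are collinear ∩ DC ⟂ BA]
   → C = (113/17, -228/17)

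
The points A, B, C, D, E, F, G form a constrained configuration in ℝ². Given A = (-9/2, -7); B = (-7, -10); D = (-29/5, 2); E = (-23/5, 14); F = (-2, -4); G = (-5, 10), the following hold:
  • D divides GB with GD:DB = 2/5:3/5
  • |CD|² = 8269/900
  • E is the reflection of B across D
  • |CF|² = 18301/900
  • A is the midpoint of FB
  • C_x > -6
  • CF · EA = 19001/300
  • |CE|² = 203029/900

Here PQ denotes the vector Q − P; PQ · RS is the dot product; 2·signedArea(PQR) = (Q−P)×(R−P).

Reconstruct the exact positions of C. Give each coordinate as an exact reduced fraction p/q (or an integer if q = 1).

C = (-161/30, -1)

1. C_x = -161/30  [line -1/10·x + 21·y + 6139/300 = 0 ∩ |CD|² = 8269/900]
2. C_y = -1  [line -1/10·x + 21·y + 6139/300 = 0 ∩ |CD|² = 8269/900]
   → C = (-161/30, -1)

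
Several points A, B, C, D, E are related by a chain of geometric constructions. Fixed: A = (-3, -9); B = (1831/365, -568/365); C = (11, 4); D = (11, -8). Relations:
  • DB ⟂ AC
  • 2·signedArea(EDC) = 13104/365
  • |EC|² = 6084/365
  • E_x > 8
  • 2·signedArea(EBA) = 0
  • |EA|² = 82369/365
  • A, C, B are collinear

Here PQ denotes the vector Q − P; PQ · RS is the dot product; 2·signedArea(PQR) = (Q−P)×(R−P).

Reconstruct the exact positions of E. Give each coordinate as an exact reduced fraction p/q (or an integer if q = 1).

1. E_x = 2923/365  [2·signedArea(EBA) = 0 ∩ 2·signedArea(EDC) = 13104/365]
2. E_y = 446/365  [2·signedArea(EBA) = 0 ∩ 2·signedArea(EDC) = 13104/365]
   → E = (2923/365, 446/365)

E = (2923/365, 446/365)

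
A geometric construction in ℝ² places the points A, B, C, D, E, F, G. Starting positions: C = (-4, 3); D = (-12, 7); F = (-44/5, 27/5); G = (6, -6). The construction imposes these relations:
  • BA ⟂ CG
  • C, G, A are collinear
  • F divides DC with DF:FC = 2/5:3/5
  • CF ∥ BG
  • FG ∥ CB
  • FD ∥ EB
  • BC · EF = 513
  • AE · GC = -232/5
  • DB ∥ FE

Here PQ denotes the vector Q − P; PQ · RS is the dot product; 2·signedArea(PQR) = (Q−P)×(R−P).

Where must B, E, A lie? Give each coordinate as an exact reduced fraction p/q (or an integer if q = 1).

1. B_x = 54/5  [CF ∥ BG ∩ FG ∥ CB]
2. B_y = -42/5  [CF ∥ BG ∩ FG ∥ CB]
   → B = (54/5, -42/5)
3. E_x = 14  [FD ∥ EB ∩ DB ∥ FE]
4. E_y = -10  [FD ∥ EB ∩ DB ∥ FE]
   → E = (14, -10)
5. A_x = 1782/181  [C, G, A are collinear ∩ BA ⟂ CG]
6. A_y = -8562/905  [C, G, A are collinear ∩ BA ⟂ CG]
   → A = (1782/181, -8562/905)

A = (1782/181, -8562/905)
B = (54/5, -42/5)
E = (14, -10)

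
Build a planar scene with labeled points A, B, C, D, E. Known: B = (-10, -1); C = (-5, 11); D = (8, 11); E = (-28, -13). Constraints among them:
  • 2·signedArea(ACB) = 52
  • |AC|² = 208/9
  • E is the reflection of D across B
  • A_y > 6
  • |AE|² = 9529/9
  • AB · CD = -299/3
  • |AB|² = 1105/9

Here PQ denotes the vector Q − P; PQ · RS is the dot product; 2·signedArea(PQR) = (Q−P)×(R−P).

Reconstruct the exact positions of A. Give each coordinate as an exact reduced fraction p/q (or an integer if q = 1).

A = (-7/3, 7)

1. A_x = -7/3  [AB · CD = -299/3 ∩ 2·signedArea(ACB) = 52]
2. A_y = 7  [AB · CD = -299/3 ∩ 2·signedArea(ACB) = 52]
   → A = (-7/3, 7)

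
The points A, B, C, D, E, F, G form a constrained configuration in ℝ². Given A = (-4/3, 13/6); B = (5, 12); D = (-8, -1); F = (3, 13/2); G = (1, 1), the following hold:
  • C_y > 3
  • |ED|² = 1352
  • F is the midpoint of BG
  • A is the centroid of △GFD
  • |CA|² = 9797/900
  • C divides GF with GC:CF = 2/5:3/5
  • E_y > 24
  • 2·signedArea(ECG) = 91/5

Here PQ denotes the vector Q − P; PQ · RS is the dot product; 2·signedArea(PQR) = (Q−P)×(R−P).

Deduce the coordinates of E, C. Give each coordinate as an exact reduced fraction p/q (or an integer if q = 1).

C = (9/5, 16/5)
E = (18, 25)

1. C_x = 9/5  [C divides GF with GC:CF = 2/5:3/5]
2. C_y = 16/5  [C divides GF with GC:CF = 2/5:3/5]
   → C = (9/5, 16/5)
3. E_x = 18  [line 11/5·x + -4/5·y + -98/5 = 0 ∩ |ED|² = 1352]
4. E_y = 25  [line 11/5·x + -4/5·y + -98/5 = 0 ∩ |ED|² = 1352]
   → E = (18, 25)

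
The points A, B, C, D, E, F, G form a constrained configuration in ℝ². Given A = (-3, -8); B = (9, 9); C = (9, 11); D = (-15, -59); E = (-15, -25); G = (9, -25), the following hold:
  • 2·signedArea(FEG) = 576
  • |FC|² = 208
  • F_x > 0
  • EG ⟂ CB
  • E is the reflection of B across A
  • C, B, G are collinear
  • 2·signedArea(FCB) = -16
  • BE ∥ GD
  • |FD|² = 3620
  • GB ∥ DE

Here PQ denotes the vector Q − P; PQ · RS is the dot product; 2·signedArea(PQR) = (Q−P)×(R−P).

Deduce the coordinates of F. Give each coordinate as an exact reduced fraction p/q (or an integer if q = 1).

F = (1, -1)

1. F_x = 1  [2·signedArea(FEG) = 576 ∩ 2·signedArea(FCB) = -16]
2. F_y = -1  [2·signedArea(FEG) = 576 ∩ 2·signedArea(FCB) = -16]
   → F = (1, -1)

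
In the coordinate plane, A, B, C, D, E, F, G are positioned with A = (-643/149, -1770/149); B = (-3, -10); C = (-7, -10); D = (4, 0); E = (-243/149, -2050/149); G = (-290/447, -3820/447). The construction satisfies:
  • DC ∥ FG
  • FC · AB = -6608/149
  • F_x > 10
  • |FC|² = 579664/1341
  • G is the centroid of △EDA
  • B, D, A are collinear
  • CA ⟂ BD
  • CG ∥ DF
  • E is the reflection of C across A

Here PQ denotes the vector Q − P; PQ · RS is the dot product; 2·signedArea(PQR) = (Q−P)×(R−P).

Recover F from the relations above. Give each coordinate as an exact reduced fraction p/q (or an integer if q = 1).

F = (4627/447, 650/447)

1. F_x = 4627/447  [DC ∥ FG ∩ CG ∥ DF]
2. F_y = 650/447  [DC ∥ FG ∩ CG ∥ DF]
   → F = (4627/447, 650/447)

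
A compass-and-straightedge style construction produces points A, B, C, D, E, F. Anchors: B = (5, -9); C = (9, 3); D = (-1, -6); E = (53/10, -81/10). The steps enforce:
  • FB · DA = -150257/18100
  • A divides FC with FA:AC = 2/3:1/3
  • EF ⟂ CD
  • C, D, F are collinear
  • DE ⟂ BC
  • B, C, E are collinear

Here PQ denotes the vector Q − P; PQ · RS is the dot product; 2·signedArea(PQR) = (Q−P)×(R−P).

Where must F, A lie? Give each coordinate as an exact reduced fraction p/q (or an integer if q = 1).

A = (3518/543, 1323/1810)
F = (260/181, -6891/1810)

1. F_x = 260/181  [C, D, F are collinear ∩ EF ⟂ CD]
2. F_y = -6891/1810  [C, D, F are collinear ∩ EF ⟂ CD]
   → F = (260/181, -6891/1810)
3. A_x = 3518/543  [A divides FC with FA:AC = 2/3:1/3]
4. A_y = 1323/1810  [A divides FC with FA:AC = 2/3:1/3]
   → A = (3518/543, 1323/1810)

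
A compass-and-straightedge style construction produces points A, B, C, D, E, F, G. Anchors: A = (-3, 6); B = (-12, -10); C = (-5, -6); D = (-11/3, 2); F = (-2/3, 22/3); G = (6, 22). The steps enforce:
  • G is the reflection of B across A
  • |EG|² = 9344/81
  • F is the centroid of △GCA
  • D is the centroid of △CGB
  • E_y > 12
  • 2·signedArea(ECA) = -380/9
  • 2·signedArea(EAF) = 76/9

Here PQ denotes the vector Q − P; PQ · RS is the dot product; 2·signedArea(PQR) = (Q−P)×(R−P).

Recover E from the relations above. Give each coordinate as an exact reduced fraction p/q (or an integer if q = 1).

1. E_x = 14/9  [2·signedArea(EAF) = 76/9 ∩ 2·signedArea(ECA) = -380/9]
2. E_y = 110/9  [2·signedArea(EAF) = 76/9 ∩ 2·signedArea(ECA) = -380/9]
   → E = (14/9, 110/9)

E = (14/9, 110/9)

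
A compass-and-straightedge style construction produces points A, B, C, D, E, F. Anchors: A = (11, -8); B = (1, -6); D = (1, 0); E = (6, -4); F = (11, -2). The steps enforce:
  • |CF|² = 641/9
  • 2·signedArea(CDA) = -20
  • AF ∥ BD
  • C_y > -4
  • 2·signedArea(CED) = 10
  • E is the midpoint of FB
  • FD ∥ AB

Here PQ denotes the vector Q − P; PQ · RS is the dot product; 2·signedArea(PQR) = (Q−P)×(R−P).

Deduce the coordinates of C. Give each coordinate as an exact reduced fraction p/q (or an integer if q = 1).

1. C_x = 8/3  [line 8·x + 10·y + 12 = 0 ∩ |CF|² = 641/9]
2. C_y = -10/3  [line 8·x + 10·y + 12 = 0 ∩ |CF|² = 641/9]
   → C = (8/3, -10/3)

C = (8/3, -10/3)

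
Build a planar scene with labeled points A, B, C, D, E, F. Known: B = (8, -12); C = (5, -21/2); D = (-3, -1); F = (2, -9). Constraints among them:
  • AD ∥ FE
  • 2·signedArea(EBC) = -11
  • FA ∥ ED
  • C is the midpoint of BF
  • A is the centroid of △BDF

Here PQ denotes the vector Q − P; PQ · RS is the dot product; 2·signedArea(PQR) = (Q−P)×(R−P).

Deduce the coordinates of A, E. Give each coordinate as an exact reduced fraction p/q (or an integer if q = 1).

1. A_x = 7/3  [A is the centroid of △BDF]
2. A_y = -22/3  [A is the centroid of △BDF]
   → A = (7/3, -22/3)
3. E_x = -10/3  [FA ∥ ED ∩ AD ∥ FE]
4. E_y = -8/3  [FA ∥ ED ∩ AD ∥ FE]
   → E = (-10/3, -8/3)

A = (7/3, -22/3)
E = (-10/3, -8/3)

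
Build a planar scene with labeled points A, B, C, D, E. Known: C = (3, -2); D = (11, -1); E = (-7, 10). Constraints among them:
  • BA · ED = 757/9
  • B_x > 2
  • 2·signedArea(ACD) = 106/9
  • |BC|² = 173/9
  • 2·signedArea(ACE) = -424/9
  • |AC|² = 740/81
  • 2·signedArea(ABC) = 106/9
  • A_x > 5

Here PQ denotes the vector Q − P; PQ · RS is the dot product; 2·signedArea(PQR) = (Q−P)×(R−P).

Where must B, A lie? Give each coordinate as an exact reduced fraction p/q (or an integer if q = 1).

A = (49/9, -2/9)
B = (7/3, 7/3)

1. A_x = 49/9  [2·signedArea(ACE) = -424/9 ∩ 2·signedArea(ACD) = 106/9]
2. A_y = -2/9  [2·signedArea(ACE) = -424/9 ∩ 2·signedArea(ACD) = 106/9]
   → A = (49/9, -2/9)
3. B_x = 7/3  [BA · ED = 757/9 ∩ 2·signedArea(ABC) = 106/9]
4. B_y = 7/3  [BA · ED = 757/9 ∩ 2·signedArea(ABC) = 106/9]
   → B = (7/3, 7/3)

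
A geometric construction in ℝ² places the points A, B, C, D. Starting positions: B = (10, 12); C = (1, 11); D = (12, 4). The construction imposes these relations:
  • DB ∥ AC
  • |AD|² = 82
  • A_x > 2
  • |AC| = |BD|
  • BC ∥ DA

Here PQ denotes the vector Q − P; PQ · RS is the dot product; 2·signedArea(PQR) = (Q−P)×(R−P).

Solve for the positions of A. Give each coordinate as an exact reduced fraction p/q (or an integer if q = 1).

1. A_x = 3  [DB ∥ AC ∩ BC ∥ DA]
2. A_y = 3  [DB ∥ AC ∩ BC ∥ DA]
   → A = (3, 3)

A = (3, 3)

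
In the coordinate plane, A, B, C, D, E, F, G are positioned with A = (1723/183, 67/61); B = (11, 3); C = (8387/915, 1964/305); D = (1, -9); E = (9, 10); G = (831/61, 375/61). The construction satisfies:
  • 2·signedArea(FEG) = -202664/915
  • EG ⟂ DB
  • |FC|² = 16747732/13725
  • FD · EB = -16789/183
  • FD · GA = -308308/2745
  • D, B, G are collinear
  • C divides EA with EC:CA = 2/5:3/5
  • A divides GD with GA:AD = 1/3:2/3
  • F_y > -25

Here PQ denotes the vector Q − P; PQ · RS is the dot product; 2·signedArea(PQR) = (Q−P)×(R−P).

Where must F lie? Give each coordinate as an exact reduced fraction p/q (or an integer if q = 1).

F = (-6557/915, -7454/305)

1. F_x = -6557/915  [2·signedArea(FEG) = -202664/915 ∩ FD · EB = -16789/183]
2. F_y = -7454/305  [2·signedArea(FEG) = -202664/915 ∩ FD · EB = -16789/183]
   → F = (-6557/915, -7454/305)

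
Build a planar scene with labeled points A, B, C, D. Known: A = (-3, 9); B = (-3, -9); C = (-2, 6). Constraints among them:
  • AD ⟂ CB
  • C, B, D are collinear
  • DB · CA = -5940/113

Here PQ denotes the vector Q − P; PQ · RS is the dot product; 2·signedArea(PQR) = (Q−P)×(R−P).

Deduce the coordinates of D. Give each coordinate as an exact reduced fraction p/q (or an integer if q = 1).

D = (-204/113, 1008/113)

1. D_x = -204/113  [C, B, D are collinear ∩ AD ⟂ CB]
2. D_y = 1008/113  [C, B, D are collinear ∩ AD ⟂ CB]
   → D = (-204/113, 1008/113)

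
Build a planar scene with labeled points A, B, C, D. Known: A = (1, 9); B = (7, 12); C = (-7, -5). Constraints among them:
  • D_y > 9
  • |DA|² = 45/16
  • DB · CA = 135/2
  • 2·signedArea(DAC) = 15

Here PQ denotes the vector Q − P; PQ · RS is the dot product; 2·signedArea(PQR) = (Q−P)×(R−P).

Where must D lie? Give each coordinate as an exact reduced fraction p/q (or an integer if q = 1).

1. D_x = 5/2  [2·signedArea(DAC) = 15 ∩ DB · CA = 135/2]
2. D_y = 39/4  [2·signedArea(DAC) = 15 ∩ DB · CA = 135/2]
   → D = (5/2, 39/4)

D = (5/2, 39/4)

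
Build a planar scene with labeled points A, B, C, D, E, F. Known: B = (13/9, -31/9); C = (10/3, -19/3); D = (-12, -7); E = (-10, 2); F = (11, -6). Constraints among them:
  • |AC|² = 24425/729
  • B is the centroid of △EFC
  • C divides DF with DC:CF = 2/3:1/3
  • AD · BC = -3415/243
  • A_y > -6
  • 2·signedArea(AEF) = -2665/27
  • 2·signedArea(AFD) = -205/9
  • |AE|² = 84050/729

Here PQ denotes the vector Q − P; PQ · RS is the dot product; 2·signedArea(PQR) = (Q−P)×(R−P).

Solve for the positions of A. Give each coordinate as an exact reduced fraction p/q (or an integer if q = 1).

1. A_x = -65/27  [2·signedArea(AFD) = -205/9 ∩ 2·signedArea(AEF) = -2665/27]
2. A_y = -151/27  [2·signedArea(AFD) = -205/9 ∩ 2·signedArea(AEF) = -2665/27]
   → A = (-65/27, -151/27)

A = (-65/27, -151/27)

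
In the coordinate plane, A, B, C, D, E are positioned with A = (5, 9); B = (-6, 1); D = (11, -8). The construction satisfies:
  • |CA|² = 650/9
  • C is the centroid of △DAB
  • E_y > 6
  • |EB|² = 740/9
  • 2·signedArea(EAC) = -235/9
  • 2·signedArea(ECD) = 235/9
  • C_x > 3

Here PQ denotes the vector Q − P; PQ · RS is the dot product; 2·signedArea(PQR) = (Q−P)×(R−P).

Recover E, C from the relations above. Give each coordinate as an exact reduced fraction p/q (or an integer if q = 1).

C = (10/3, 2/3)
E = (4/3, 19/3)

1. C_x = 10/3  [C is the centroid of △DAB]
2. C_y = 2/3  [C is the centroid of △DAB]
   → C = (10/3, 2/3)
3. E_x = 4/3  [2·signedArea(EAC) = -235/9 ∩ 2·signedArea(ECD) = 235/9]
4. E_y = 19/3  [2·signedArea(EAC) = -235/9 ∩ 2·signedArea(ECD) = 235/9]
   → E = (4/3, 19/3)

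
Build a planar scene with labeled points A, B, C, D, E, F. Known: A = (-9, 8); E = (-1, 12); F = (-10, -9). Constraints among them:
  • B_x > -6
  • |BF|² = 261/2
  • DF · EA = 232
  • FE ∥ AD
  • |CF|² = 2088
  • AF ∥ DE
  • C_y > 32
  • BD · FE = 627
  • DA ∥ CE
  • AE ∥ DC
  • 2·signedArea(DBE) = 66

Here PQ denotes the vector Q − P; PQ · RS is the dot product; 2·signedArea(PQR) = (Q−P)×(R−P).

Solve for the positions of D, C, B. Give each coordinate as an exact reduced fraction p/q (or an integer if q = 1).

B = (-11/2, 3/2)
C = (8, 33)
D = (0, 29)

1. D_x = 0  [AF ∥ DE ∩ FE ∥ AD]
2. D_y = 29  [AF ∥ DE ∩ FE ∥ AD]
   → D = (0, 29)
3. C_x = 8  [DA ∥ CE ∩ AE ∥ DC]
4. C_y = 33  [DA ∥ CE ∩ AE ∥ DC]
   → C = (8, 33)
5. B_x = -11/2  [BD · FE = 627 ∩ 2·signedArea(DBE) = 66]
6. B_y = 3/2  [BD · FE = 627 ∩ 2·signedArea(DBE) = 66]
   → B = (-11/2, 3/2)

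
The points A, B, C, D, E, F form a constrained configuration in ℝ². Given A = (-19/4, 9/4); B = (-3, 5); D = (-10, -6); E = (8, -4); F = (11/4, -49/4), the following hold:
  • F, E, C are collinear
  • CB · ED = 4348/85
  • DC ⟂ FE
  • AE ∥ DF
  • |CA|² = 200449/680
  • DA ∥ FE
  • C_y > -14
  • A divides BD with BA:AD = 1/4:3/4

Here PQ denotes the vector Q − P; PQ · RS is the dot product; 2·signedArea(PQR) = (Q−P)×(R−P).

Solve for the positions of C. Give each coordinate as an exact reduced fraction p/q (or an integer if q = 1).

C = (162/85, -1154/85)

1. C_x = 162/85  [F, E, C are collinear ∩ DC ⟂ FE]
2. C_y = -1154/85  [F, E, C are collinear ∩ DC ⟂ FE]
   → C = (162/85, -1154/85)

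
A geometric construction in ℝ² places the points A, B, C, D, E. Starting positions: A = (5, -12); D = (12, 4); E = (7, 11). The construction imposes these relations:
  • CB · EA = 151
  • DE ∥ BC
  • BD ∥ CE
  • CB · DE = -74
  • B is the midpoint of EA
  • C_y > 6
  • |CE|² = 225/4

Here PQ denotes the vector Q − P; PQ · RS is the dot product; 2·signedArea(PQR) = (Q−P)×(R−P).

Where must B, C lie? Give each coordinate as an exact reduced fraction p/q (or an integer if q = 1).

1. B_x = 6  [B is the midpoint of EA]
2. B_y = -1/2  [B is the midpoint of EA]
   → B = (6, -1/2)
3. C_x = 1  [BD ∥ CE ∩ DE ∥ BC]
4. C_y = 13/2  [BD ∥ CE ∩ DE ∥ BC]
   → C = (1, 13/2)

B = (6, -1/2)
C = (1, 13/2)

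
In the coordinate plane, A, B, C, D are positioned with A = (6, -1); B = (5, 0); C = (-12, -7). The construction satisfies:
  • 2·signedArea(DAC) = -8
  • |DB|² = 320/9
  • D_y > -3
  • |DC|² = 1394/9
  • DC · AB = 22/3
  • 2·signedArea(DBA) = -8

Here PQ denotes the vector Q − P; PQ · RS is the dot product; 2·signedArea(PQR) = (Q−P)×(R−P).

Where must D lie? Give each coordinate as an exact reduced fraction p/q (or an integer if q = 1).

1. D_x = -1/3  [2·signedArea(DBA) = -8 ∩ 2·signedArea(DAC) = -8]
2. D_y = -8/3  [2·signedArea(DBA) = -8 ∩ 2·signedArea(DAC) = -8]
   → D = (-1/3, -8/3)

D = (-1/3, -8/3)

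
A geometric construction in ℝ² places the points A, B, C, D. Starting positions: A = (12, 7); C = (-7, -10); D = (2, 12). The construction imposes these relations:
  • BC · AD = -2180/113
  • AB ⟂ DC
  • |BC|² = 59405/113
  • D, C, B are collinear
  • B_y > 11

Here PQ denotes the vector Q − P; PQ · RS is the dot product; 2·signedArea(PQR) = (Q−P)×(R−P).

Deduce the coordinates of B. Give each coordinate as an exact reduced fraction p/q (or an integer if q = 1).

B = (190/113, 1268/113)

1. B_x = 190/113  [D, C, B are collinear ∩ AB ⟂ DC]
2. B_y = 1268/113  [D, C, B are collinear ∩ AB ⟂ DC]
   → B = (190/113, 1268/113)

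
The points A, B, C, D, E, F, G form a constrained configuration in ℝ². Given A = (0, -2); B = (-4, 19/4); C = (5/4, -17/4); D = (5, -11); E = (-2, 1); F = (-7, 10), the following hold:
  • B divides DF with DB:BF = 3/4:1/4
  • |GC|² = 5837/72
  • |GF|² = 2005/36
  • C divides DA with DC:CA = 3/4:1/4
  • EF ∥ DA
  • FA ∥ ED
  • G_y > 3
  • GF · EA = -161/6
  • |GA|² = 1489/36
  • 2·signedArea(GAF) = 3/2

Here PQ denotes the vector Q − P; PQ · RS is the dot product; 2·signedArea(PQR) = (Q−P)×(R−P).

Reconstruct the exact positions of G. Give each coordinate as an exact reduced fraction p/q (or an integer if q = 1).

G = (-10/3, 7/2)

1. G_x = -10/3  [GF · EA = -161/6 ∩ 2·signedArea(GAF) = 3/2]
2. G_y = 7/2  [GF · EA = -161/6 ∩ 2·signedArea(GAF) = 3/2]
   → G = (-10/3, 7/2)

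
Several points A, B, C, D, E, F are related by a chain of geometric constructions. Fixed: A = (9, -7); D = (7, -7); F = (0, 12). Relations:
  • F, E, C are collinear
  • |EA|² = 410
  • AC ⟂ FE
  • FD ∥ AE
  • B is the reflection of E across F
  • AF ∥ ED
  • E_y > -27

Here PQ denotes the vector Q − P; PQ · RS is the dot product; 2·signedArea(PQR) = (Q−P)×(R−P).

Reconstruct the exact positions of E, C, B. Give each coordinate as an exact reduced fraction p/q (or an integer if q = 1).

1. E_x = 16  [AF ∥ ED ∩ FD ∥ AE]
2. E_y = -26  [AF ∥ ED ∩ FD ∥ AE]
   → E = (16, -26)
3. C_x = 3464/425  [F, E, C are collinear ∩ AC ⟂ FE]
4. C_y = -3127/425  [F, E, C are collinear ∩ AC ⟂ FE]
   → C = (3464/425, -3127/425)
5. B_x = -16  [B is the reflection of E across F]
6. B_y = 50  [B is the reflection of E across F]
   → B = (-16, 50)

B = (-16, 50)
C = (3464/425, -3127/425)
E = (16, -26)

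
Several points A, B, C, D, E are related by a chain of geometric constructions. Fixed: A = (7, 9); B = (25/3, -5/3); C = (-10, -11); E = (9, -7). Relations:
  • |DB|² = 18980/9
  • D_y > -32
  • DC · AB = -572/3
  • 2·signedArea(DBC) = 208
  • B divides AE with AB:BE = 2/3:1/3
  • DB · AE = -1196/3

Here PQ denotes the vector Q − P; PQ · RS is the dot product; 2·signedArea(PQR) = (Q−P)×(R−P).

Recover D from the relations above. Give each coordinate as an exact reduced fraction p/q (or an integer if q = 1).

1. D_x = -27  [DB · AE = -1196/3 ∩ 2·signedArea(DBC) = 208]
2. D_y = -31  [DB · AE = -1196/3 ∩ 2·signedArea(DBC) = 208]
   → D = (-27, -31)

D = (-27, -31)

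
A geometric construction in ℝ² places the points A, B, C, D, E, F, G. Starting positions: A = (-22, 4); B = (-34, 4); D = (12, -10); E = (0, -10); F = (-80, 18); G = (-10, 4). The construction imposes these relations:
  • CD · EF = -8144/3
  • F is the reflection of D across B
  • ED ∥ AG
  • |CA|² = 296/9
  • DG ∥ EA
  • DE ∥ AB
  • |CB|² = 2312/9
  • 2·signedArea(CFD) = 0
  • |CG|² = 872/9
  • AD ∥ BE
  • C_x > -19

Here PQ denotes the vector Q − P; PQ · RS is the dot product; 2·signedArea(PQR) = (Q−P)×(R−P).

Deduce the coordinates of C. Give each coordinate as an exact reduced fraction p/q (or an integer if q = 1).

1. C_x = -56/3  [2·signedArea(CFD) = 0 ∩ CD · EF = -8144/3]
2. C_y = -2/3  [2·signedArea(CFD) = 0 ∩ CD · EF = -8144/3]
   → C = (-56/3, -2/3)

C = (-56/3, -2/3)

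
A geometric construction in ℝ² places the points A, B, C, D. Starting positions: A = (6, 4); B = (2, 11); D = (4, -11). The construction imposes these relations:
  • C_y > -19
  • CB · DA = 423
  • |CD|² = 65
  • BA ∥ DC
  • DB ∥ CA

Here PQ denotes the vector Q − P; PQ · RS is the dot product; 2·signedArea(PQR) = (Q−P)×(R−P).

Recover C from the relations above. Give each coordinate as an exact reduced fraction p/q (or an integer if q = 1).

C = (8, -18)

1. C_x = 8  [DB ∥ CA ∩ BA ∥ DC]
2. C_y = -18  [DB ∥ CA ∩ BA ∥ DC]
   → C = (8, -18)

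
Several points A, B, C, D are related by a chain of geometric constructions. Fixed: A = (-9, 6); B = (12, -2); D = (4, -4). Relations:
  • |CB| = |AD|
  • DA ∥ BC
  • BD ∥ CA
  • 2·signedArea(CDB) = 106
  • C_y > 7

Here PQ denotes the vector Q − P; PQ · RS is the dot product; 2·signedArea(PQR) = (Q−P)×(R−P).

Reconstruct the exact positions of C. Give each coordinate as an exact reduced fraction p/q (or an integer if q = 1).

1. C_x = -1  [BD ∥ CA ∩ DA ∥ BC]
2. C_y = 8  [BD ∥ CA ∩ DA ∥ BC]
   → C = (-1, 8)

C = (-1, 8)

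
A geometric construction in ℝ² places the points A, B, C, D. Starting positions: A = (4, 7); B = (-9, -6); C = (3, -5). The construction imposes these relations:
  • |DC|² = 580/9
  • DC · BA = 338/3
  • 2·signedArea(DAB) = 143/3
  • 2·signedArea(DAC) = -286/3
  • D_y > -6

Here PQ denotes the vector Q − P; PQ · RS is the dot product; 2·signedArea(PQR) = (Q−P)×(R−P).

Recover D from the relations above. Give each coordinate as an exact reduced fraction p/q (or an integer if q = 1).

1. D_x = -5  [2·signedArea(DAC) = -286/3 ∩ DC · BA = 338/3]
2. D_y = -17/3  [2·signedArea(DAC) = -286/3 ∩ DC · BA = 338/3]
   → D = (-5, -17/3)

D = (-5, -17/3)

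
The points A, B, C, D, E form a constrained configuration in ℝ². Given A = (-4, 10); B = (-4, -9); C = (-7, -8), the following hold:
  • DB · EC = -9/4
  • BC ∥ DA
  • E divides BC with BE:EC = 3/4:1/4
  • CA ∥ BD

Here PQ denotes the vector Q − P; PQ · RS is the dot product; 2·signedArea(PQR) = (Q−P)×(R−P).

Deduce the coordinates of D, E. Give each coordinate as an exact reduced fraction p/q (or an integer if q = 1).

1. D_x = -1  [BC ∥ DA ∩ CA ∥ BD]
2. D_y = 9  [BC ∥ DA ∩ CA ∥ BD]
   → D = (-1, 9)
3. E_x = -25/4  [E divides BC with BE:EC = 3/4:1/4]
4. E_y = -33/4  [E divides BC with BE:EC = 3/4:1/4]
   → E = (-25/4, -33/4)

D = (-1, 9)
E = (-25/4, -33/4)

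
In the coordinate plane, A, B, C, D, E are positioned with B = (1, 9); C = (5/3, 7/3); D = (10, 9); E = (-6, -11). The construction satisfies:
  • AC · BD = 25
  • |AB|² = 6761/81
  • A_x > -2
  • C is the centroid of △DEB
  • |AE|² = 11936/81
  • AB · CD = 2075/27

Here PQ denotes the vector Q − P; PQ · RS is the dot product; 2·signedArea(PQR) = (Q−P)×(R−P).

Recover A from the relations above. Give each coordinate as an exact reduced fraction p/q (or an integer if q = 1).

A = (-10/9, 1/9)

1. A_x = -10/9  [AB · CD = 2075/27 ∩ AC · BD = 25]
2. A_y = 1/9  [AB · CD = 2075/27 ∩ AC · BD = 25]
   → A = (-10/9, 1/9)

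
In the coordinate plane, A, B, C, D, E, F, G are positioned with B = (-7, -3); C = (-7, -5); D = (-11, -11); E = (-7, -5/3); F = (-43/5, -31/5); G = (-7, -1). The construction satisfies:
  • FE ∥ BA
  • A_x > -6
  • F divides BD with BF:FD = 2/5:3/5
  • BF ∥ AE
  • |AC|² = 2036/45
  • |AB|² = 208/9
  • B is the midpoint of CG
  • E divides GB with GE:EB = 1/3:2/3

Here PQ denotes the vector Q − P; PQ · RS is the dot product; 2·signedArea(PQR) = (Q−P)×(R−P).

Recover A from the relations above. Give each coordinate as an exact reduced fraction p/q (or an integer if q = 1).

A = (-27/5, 23/15)

1. A_x = -27/5  [BF ∥ AE ∩ FE ∥ BA]
2. A_y = 23/15  [BF ∥ AE ∩ FE ∥ BA]
   → A = (-27/5, 23/15)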